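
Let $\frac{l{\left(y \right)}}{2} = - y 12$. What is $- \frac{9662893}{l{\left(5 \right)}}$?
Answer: $\frac{9662893}{120} \approx 80524.0$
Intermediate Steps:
$l{\left(y \right)} = - 24 y$ ($l{\left(y \right)} = 2 \left(- y 12\right) = 2 \left(- 12 y\right) = - 24 y$)
$- \frac{9662893}{l{\left(5 \right)}} = - \frac{9662893}{\left(-24\right) 5} = - \frac{9662893}{-120} = \left(-9662893\right) \left(- \frac{1}{120}\right) = \frac{9662893}{120}$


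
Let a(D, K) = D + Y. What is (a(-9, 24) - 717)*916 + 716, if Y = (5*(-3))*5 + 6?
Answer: -727504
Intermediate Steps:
Y = -69 (Y = -15*5 + 6 = -75 + 6 = -69)
a(D, K) = -69 + D (a(D, K) = D - 69 = -69 + D)
(a(-9, 24) - 717)*916 + 716 = ((-69 - 9) - 717)*916 + 716 = (-78 - 717)*916 + 716 = -795*916 + 716 = -728220 + 716 = -727504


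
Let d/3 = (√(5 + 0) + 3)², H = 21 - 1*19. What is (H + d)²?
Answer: 3556 + 1584*√5 ≈ 7097.9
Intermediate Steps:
H = 2 (H = 21 - 19 = 2)
d = 3*(3 + √5)² (d = 3*(√(5 + 0) + 3)² = 3*(√5 + 3)² = 3*(3 + √5)² ≈ 82.249)
(H + d)² = (2 + (42 + 18*√5))² = (44 + 18*√5)²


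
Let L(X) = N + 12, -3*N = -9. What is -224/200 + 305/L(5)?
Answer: 1441/75 ≈ 19.213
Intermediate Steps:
N = 3 (N = -1/3*(-9) = 3)
L(X) = 15 (L(X) = 3 + 12 = 15)
-224/200 + 305/L(5) = -224/200 + 305/15 = -224*1/200 + 305*(1/15) = -28/25 + 61/3 = 1441/75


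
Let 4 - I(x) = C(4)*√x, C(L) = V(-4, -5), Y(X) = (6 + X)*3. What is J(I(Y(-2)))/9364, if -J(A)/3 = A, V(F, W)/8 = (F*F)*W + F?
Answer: -3/2341 - 1008*√3/2341 ≈ -0.74708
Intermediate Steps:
Y(X) = 18 + 3*X
V(F, W) = 8*F + 8*W*F² (V(F, W) = 8*((F*F)*W + F) = 8*(F²*W + F) = 8*(W*F² + F) = 8*(F + W*F²) = 8*F + 8*W*F²)
C(L) = -672 (C(L) = 8*(-4)*(1 - 4*(-5)) = 8*(-4)*(1 + 20) = 8*(-4)*21 = -672)
I(x) = 4 + 672*√x (I(x) = 4 - (-672)*√x = 4 + 672*√x)
J(A) = -3*A
J(I(Y(-2)))/9364 = -3*(4 + 672*√(18 + 3*(-2)))/9364 = -3*(4 + 672*√(18 - 6))*(1/9364) = -3*(4 + 672*√12)*(1/9364) = -3*(4 + 672*(2*√3))*(1/9364) = -3*(4 + 1344*√3)*(1/9364) = (-12 - 4032*√3)*(1/9364) = -3/2341 - 1008*√3/2341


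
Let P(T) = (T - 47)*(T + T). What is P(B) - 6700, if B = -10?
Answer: -5560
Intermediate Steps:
P(T) = 2*T*(-47 + T) (P(T) = (-47 + T)*(2*T) = 2*T*(-47 + T))
P(B) - 6700 = 2*(-10)*(-47 - 10) - 6700 = 2*(-10)*(-57) - 6700 = 1140 - 6700 = -5560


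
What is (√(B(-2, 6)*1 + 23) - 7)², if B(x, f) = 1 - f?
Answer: 67 - 42*√2 ≈ 7.6030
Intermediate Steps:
(√(B(-2, 6)*1 + 23) - 7)² = (√((1 - 1*6)*1 + 23) - 7)² = (√((1 - 6)*1 + 23) - 7)² = (√(-5*1 + 23) - 7)² = (√(-5 + 23) - 7)² = (√18 - 7)² = (3*√2 - 7)² = (-7 + 3*√2)²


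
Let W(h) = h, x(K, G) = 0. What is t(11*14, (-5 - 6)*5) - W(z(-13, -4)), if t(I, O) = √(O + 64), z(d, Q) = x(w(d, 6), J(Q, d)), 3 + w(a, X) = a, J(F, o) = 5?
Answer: 3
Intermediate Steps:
w(a, X) = -3 + a
z(d, Q) = 0
t(I, O) = √(64 + O)
t(11*14, (-5 - 6)*5) - W(z(-13, -4)) = √(64 + (-5 - 6)*5) - 1*0 = √(64 - 11*5) + 0 = √(64 - 55) + 0 = √9 + 0 = 3 + 0 = 3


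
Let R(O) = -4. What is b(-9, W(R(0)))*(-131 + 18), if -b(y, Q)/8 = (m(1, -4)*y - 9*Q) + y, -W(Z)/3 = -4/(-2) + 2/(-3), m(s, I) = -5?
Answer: 65088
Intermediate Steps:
W(Z) = -4 (W(Z) = -3*(-4/(-2) + 2/(-3)) = -3*(-4*(-½) + 2*(-⅓)) = -3*(2 - ⅔) = -3*4/3 = -4)
b(y, Q) = 32*y + 72*Q (b(y, Q) = -8*((-5*y - 9*Q) + y) = -8*((-9*Q - 5*y) + y) = -8*(-9*Q - 4*y) = 32*y + 72*Q)
b(-9, W(R(0)))*(-131 + 18) = (32*(-9) + 72*(-4))*(-131 + 18) = (-288 - 288)*(-113) = -576*(-113) = 65088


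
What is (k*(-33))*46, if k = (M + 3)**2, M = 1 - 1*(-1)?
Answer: -37950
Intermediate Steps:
M = 2 (M = 1 + 1 = 2)
k = 25 (k = (2 + 3)**2 = 5**2 = 25)
(k*(-33))*46 = (25*(-33))*46 = -825*46 = -37950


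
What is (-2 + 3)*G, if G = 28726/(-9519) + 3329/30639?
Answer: -94271907/32405849 ≈ -2.9091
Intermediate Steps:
G = -94271907/32405849 (G = 28726*(-1/9519) + 3329*(1/30639) = -28726/9519 + 3329/30639 = -94271907/32405849 ≈ -2.9091)
(-2 + 3)*G = (-2 + 3)*(-94271907/32405849) = 1*(-94271907/32405849) = -94271907/32405849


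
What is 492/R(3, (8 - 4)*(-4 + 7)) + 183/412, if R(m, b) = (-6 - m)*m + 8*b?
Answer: 71777/9476 ≈ 7.5746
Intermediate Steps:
R(m, b) = 8*b + m*(-6 - m) (R(m, b) = m*(-6 - m) + 8*b = 8*b + m*(-6 - m))
492/R(3, (8 - 4)*(-4 + 7)) + 183/412 = 492/(-1*3² - 6*3 + 8*((8 - 4)*(-4 + 7))) + 183/412 = 492/(-1*9 - 18 + 8*(4*3)) + 183*(1/412) = 492/(-9 - 18 + 8*12) + 183/412 = 492/(-9 - 18 + 96) + 183/412 = 492/69 + 183/412 = 492*(1/69) + 183/412 = 164/23 + 183/412 = 71777/9476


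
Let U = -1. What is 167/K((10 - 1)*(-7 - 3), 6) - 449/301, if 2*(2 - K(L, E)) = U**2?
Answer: 99187/903 ≈ 109.84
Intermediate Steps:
K(L, E) = 3/2 (K(L, E) = 2 - 1/2*(-1)**2 = 2 - 1/2*1 = 2 - 1/2 = 3/2)
167/K((10 - 1)*(-7 - 3), 6) - 449/301 = 167/(3/2) - 449/301 = 167*(2/3) - 449*1/301 = 334/3 - 449/301 = 99187/903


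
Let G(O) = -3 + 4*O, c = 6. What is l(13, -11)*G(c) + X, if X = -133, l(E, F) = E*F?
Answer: -3136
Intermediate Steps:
l(13, -11)*G(c) + X = (13*(-11))*(-3 + 4*6) - 133 = -143*(-3 + 24) - 133 = -143*21 - 133 = -3003 - 133 = -3136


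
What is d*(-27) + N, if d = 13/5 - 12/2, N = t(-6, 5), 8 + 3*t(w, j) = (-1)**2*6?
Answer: 1367/15 ≈ 91.133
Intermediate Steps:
t(w, j) = -2/3 (t(w, j) = -8/3 + ((-1)**2*6)/3 = -8/3 + (1*6)/3 = -8/3 + (1/3)*6 = -8/3 + 2 = -2/3)
N = -2/3 ≈ -0.66667
d = -17/5 (d = 13*(1/5) - 12*1/2 = 13/5 - 6 = -17/5 ≈ -3.4000)
d*(-27) + N = -17/5*(-27) - 2/3 = 459/5 - 2/3 = 1367/15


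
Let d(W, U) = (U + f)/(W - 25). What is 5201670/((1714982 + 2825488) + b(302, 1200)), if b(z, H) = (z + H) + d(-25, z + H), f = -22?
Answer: 4334725/3784952 ≈ 1.1453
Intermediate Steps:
d(W, U) = (-22 + U)/(-25 + W) (d(W, U) = (U - 22)/(W - 25) = (-22 + U)/(-25 + W))
b(z, H) = 11/25 + 49*H/50 + 49*z/50 (b(z, H) = (z + H) + (-22 + (z + H))/(-25 - 25) = (H + z) + (-22 + (H + z))/(-50) = (H + z) - (-22 + H + z)/50 = (H + z) + (11/25 - H/50 - z/50) = 11/25 + 49*H/50 + 49*z/50)
5201670/((1714982 + 2825488) + b(302, 1200)) = 5201670/((1714982 + 2825488) + (11/25 + (49/50)*1200 + (49/50)*302)) = 5201670/(4540470 + (11/25 + 1176 + 7399/25)) = 5201670/(4540470 + 7362/5) = 5201670/(22709712/5) = 5201670*(5/22709712) = 4334725/3784952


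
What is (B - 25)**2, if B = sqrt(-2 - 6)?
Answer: 617 - 100*I*sqrt(2) ≈ 617.0 - 141.42*I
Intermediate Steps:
B = 2*I*sqrt(2) (B = sqrt(-8) = 2*I*sqrt(2) ≈ 2.8284*I)
(B - 25)**2 = (2*I*sqrt(2) - 25)**2 = (-25 + 2*I*sqrt(2))**2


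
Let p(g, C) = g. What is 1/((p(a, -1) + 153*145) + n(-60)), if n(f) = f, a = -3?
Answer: 1/22122 ≈ 4.5204e-5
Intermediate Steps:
1/((p(a, -1) + 153*145) + n(-60)) = 1/((-3 + 153*145) - 60) = 1/((-3 + 22185) - 60) = 1/(22182 - 60) = 1/22122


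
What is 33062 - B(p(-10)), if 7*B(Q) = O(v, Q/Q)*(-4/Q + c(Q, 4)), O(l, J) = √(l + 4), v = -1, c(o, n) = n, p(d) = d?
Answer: 33062 - 22*√3/35 ≈ 33061.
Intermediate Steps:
O(l, J) = √(4 + l)
B(Q) = √3*(4 - 4/Q)/7 (B(Q) = (√(4 - 1)*(-4/Q + 4))/7 = (√3*(4 - 4/Q))/7 = √3*(4 - 4/Q)/7)
33062 - B(p(-10)) = 33062 - 4*√3*(-1 - 10)/(7*(-10)) = 33062 - 4*√3*(-1)*(-11)/(7*10) = 33062 - 22*√3/35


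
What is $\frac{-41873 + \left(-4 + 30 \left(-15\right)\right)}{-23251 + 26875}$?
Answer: $- \frac{14109}{1208} \approx -11.68$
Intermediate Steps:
$\frac{-41873 + \left(-4 + 30 \left(-15\right)\right)}{-23251 + 26875} = \frac{-41873 - 454}{3624} = \left(-41873 - 454\right) \frac{1}{3624} = \left(-42327\right) \frac{1}{3624} = - \frac{14109}{1208}$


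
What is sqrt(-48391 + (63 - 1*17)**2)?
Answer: 5*I*sqrt(1851) ≈ 215.12*I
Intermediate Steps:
sqrt(-48391 + (63 - 1*17)**2) = sqrt(-48391 + (63 - 17)**2) = sqrt(-48391 + 46**2) = sqrt(-48391 + 2116) = sqrt(-46275) = 5*I*sqrt(1851)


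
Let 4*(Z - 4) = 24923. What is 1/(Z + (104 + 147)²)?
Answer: 4/276943 ≈ 1.4443e-5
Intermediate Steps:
Z = 24939/4 (Z = 4 + (¼)*24923 = 4 + 24923/4 = 24939/4 ≈ 6234.8)
1/(Z + (104 + 147)²) = 1/(24939/4 + (104 + 147)²) = 1/(24939/4 + 251²) = 1/(24939/4 + 63001) = 1/(276943/4) = 4/276943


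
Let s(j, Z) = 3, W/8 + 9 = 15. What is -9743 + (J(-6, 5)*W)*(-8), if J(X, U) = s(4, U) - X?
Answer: -13199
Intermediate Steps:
W = 48 (W = -72 + 8*15 = -72 + 120 = 48)
J(X, U) = 3 - X
-9743 + (J(-6, 5)*W)*(-8) = -9743 + ((3 - 1*(-6))*48)*(-8) = -9743 + ((3 + 6)*48)*(-8) = -9743 + (9*48)*(-8) = -9743 + 432*(-8) = -9743 - 3456 = -13199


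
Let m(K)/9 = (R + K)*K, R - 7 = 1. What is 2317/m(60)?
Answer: 2317/36720 ≈ 0.063099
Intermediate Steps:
R = 8 (R = 7 + 1 = 8)
m(K) = 9*K*(8 + K) (m(K) = 9*((8 + K)*K) = 9*(K*(8 + K)) = 9*K*(8 + K))
2317/m(60) = 2317/((9*60*(8 + 60))) = 2317/((9*60*68)) = 2317/36720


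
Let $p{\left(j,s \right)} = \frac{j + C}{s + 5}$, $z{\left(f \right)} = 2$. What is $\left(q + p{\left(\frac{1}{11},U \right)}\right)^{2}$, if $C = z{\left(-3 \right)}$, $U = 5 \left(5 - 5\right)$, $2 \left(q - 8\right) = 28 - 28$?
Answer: $\frac{214369}{3025} \approx 70.866$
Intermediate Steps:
$q = 8$ ($q = 8 + \frac{28 - 28}{2} = 8 + \frac{1}{2} \cdot 0 = 8 + 0 = 8$)
$U = 0$ ($U = 5 \cdot 0 = 0$)
$C = 2$
$p{\left(j,s \right)} = \frac{2 + j}{5 + s}$ ($p{\left(j,s \right)} = \frac{j + 2}{s + 5} = \frac{2 + j}{5 + s}$)
$\left(q + p{\left(\frac{1}{11},U \right)}\right)^{2} = \left(8 + \frac{2 + \frac{1}{11}}{5 + 0}\right)^{2} = \left(8 + \frac{2 + \frac{1}{11}}{5}\right)^{2} = \left(8 + \frac{1}{5} \cdot \frac{23}{11}\right)^{2} = \left(8 + \frac{23}{55}\right)^{2} = \left(\frac{463}{55}\right)^{2} = \frac{214369}{3025}$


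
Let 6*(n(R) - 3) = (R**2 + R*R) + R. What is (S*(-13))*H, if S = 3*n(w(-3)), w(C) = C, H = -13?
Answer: 5577/2 ≈ 2788.5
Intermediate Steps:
n(R) = 3 + R**2/3 + R/6 (n(R) = 3 + ((R**2 + R*R) + R)/6 = 3 + ((R**2 + R**2) + R)/6 = 3 + (2*R**2 + R)/6 = 3 + (R + 2*R**2)/6 = 3 + (R**2/3 + R/6) = 3 + R**2/3 + R/6)
S = 33/2 (S = 3*(3 + (1/3)*(-3)**2 + (1/6)*(-3)) = 3*(3 + (1/3)*9 - 1/2) = 3*(3 + 3 - 1/2) = 3*(11/2) = 33/2 ≈ 16.500)
(S*(-13))*H = ((33/2)*(-13))*(-13) = -429/2*(-13) = 5577/2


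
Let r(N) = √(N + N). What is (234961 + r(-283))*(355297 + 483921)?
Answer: 197183500498 + 839218*I*√566 ≈ 1.9718e+11 + 1.9966e+7*I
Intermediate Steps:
r(N) = √2*√N (r(N) = √(2*N) = √2*√N)
(234961 + r(-283))*(355297 + 483921) = (234961 + √2*√(-283))*(355297 + 483921) = (234961 + √2*(I*√283))*839218 = (234961 + I*√566)*839218 = 197183500498 + 839218*I*√566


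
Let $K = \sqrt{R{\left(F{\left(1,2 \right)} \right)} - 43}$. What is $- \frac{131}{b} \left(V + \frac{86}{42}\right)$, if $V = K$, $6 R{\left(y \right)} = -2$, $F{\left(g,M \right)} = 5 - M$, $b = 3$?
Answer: $- \frac{5633}{63} - \frac{131 i \sqrt{390}}{9} \approx -89.413 - 287.45 i$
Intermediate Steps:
$R{\left(y \right)} = - \frac{1}{3}$ ($R{\left(y \right)} = \frac{1}{6} \left(-2\right) = - \frac{1}{3}$)
$K = \frac{i \sqrt{390}}{3}$ ($K = \sqrt{- \frac{1}{3} - 43} = \sqrt{- \frac{130}{3}} = \frac{i \sqrt{390}}{3} \approx 6.5828 i$)
$V = \frac{i \sqrt{390}}{3} \approx 6.5828 i$
$- \frac{131}{b} \left(V + \frac{86}{42}\right) = - \frac{131}{3} \left(\frac{i \sqrt{390}}{3} + \frac{86}{42}\right) = \left(-131\right) \frac{1}{3} \left(\frac{i \sqrt{390}}{3} + 86 \cdot \frac{1}{42}\right) = - \frac{131 \left(\frac{i \sqrt{390}}{3} + \frac{43}{21}\right)}{3} = - \frac{131 \left(\frac{43}{21} + \frac{i \sqrt{390}}{3}\right)}{3} = - \frac{5633}{63} - \frac{131 i \sqrt{390}}{9}$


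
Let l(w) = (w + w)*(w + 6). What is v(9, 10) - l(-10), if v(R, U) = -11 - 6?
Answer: -97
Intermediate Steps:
v(R, U) = -17
l(w) = 2*w*(6 + w) (l(w) = (2*w)*(6 + w) = 2*w*(6 + w))
v(9, 10) - l(-10) = -17 - 2*(-10)*(6 - 10) = -17 - 2*(-10)*(-4) = -17 - 1*80 = -17 - 80 = -97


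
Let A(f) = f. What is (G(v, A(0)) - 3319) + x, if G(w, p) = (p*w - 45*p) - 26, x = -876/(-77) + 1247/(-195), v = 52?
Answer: -50150374/15015 ≈ -3340.0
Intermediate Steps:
x = 74801/15015 (x = -876*(-1/77) + 1247*(-1/195) = 876/77 - 1247/195 = 74801/15015 ≈ 4.9818)
G(w, p) = -26 - 45*p + p*w (G(w, p) = (-45*p + p*w) - 26 = -26 - 45*p + p*w)
(G(v, A(0)) - 3319) + x = ((-26 - 45*0 + 0*52) - 3319) + 74801/15015 = ((-26 + 0 + 0) - 3319) + 74801/15015 = (-26 - 3319) + 74801/15015 = -3345 + 74801/15015 = -50150374/15015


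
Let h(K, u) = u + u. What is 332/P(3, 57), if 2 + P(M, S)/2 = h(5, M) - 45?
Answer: -166/41 ≈ -4.0488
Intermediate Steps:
h(K, u) = 2*u
P(M, S) = -94 + 4*M (P(M, S) = -4 + 2*(2*M - 45) = -4 + 2*(-45 + 2*M) = -4 + (-90 + 4*M) = -94 + 4*M)
332/P(3, 57) = 332/(-94 + 4*3) = 332/(-94 + 12) = 332/(-82) = 332*(-1/82) = -166/41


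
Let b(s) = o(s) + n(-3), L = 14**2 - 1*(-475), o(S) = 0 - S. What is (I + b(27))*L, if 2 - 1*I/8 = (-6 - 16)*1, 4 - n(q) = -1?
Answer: 114070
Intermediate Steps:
o(S) = -S
n(q) = 5 (n(q) = 4 - 1*(-1) = 4 + 1 = 5)
L = 671 (L = 196 + 475 = 671)
b(s) = 5 - s (b(s) = -s + 5 = 5 - s)
I = 192 (I = 16 - 8*(-6 - 16) = 16 - (-176) = 16 - 8*(-22) = 16 + 176 = 192)
(I + b(27))*L = (192 + (5 - 1*27))*671 = (192 + (5 - 27))*671 = (192 - 22)*671 = 170*671 = 114070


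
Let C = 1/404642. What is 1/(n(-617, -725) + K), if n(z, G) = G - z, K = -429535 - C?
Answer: -404642/173851602807 ≈ -2.3275e-6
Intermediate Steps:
C = 1/404642 ≈ 2.4713e-6
K = -173807901471/404642 (K = -429535 - 1*1/404642 = -429535 - 1/404642 = -173807901471/404642 ≈ -4.2954e+5)
1/(n(-617, -725) + K) = 1/((-725 - 1*(-617)) - 173807901471/404642) = 1/((-725 + 617) - 173807901471/404642) = 1/(-108 - 173807901471/404642) = 1/(-173851602807/404642) = -404642/173851602807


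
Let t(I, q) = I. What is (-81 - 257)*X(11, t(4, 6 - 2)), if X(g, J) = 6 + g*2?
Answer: -9464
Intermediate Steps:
X(g, J) = 6 + 2*g
(-81 - 257)*X(11, t(4, 6 - 2)) = (-81 - 257)*(6 + 2*11) = -338*(6 + 22) = -338*28 = -9464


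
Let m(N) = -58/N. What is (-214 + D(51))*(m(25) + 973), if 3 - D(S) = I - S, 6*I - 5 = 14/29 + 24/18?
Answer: -680390057/4350 ≈ -1.5641e+5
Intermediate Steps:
I = 593/522 (I = ⅚ + (14/29 + 24/18)/6 = ⅚ + (14*(1/29) + 24*(1/18))/6 = ⅚ + (14/29 + 4/3)/6 = ⅚ + (⅙)*(158/87) = ⅚ + 79/261 = 593/522 ≈ 1.1360)
D(S) = 973/522 + S (D(S) = 3 - (593/522 - S) = 3 + (-593/522 + S) = 973/522 + S)
(-214 + D(51))*(m(25) + 973) = (-214 + (973/522 + 51))*(-58/25 + 973) = (-214 + 27595/522)*(-58*1/25 + 973) = -84113*(-58/25 + 973)/522 = -84113/522*24267/25 = -680390057/4350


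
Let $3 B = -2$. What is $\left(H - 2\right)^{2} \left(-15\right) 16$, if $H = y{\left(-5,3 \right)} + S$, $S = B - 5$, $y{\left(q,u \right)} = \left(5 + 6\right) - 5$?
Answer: $- \frac{2000}{3} \approx -666.67$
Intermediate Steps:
$B = - \frac{2}{3}$ ($B = \frac{1}{3} \left(-2\right) = - \frac{2}{3} \approx -0.66667$)
$y{\left(q,u \right)} = 6$ ($y{\left(q,u \right)} = 11 - 5 = 6$)
$S = - \frac{17}{3}$ ($S = - \frac{2}{3} - 5 = - \frac{17}{3} \approx -5.6667$)
$H = \frac{1}{3}$ ($H = 6 - \frac{17}{3} = \frac{1}{3} \approx 0.33333$)
$\left(H - 2\right)^{2} \left(-15\right) 16 = \left(\frac{1}{3} - 2\right)^{2} \left(-15\right) 16 = \left(- \frac{5}{3}\right)^{2} \left(-15\right) 16 = \frac{25}{9} \left(-15\right) 16 = \left(- \frac{125}{3}\right) 16 = - \frac{2000}{3}$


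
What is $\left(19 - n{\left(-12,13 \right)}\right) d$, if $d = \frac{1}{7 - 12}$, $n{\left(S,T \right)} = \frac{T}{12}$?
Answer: $- \frac{43}{12} \approx -3.5833$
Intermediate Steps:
$n{\left(S,T \right)} = \frac{T}{12}$ ($n{\left(S,T \right)} = T \frac{1}{12} = \frac{T}{12}$)
$d = - \frac{1}{5}$ ($d = \frac{1}{-5} = - \frac{1}{5} \approx -0.2$)
$\left(19 - n{\left(-12,13 \right)}\right) d = \left(19 - \frac{1}{12} \cdot 13\right) \left(- \frac{1}{5}\right) = \left(19 - \frac{13}{12}\right) \left(- \frac{1}{5}\right) = \frac{215}{12} \left(- \frac{1}{5}\right) = - \frac{43}{12}$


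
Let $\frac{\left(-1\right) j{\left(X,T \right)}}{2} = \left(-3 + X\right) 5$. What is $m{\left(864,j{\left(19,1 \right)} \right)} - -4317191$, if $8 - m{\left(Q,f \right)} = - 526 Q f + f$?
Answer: $-68396881$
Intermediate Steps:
$j{\left(X,T \right)} = 30 - 10 X$ ($j{\left(X,T \right)} = - 2 \left(-3 + X\right) 5 = - 2 \left(-15 + 5 X\right) = 30 - 10 X$)
$m{\left(Q,f \right)} = 8 - f + 526 Q f$ ($m{\left(Q,f \right)} = 8 - \left(- 526 Q f + f\right) = 8 - \left(f - 526 Q f\right) = 8 + \left(- f + 526 Q f\right) = 8 - f + 526 Q f$)
$m{\left(864,j{\left(19,1 \right)} \right)} - -4317191 = \left(8 - \left(30 - 190\right) + 526 \cdot 864 \left(30 - 190\right)\right) - -4317191 = \left(8 - \left(30 - 190\right) + 526 \cdot 864 \left(30 - 190\right)\right) + 4317191 = \left(8 - -160 + 526 \cdot 864 \left(-160\right)\right) + 4317191 = \left(8 + 160 - 72714240\right) + 4317191 = -72714072 + 4317191 = -68396881$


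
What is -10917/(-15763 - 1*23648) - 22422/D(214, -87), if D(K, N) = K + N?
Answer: -98031887/556133 ≈ -176.27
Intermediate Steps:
-10917/(-15763 - 1*23648) - 22422/D(214, -87) = -10917/(-15763 - 1*23648) - 22422/(214 - 87) = -10917/(-15763 - 23648) - 22422/127 = -10917/(-39411) - 22422*1/127 = -10917*(-1/39411) - 22422/127 = 1213/4379 - 22422/127 = -98031887/556133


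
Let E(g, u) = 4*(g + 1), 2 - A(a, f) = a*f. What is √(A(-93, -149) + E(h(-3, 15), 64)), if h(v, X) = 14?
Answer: I*√13795 ≈ 117.45*I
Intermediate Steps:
A(a, f) = 2 - a*f
E(g, u) = 4 + 4*g (E(g, u) = 4*(1 + g) = 4 + 4*g)
√(A(-93, -149) + E(h(-3, 15), 64)) = √((2 - 1*(-93)*(-149)) + (4 + 4*14)) = √((2 - 13857) + (4 + 56)) = √(-13855 + 60) = √(-13795) = I*√13795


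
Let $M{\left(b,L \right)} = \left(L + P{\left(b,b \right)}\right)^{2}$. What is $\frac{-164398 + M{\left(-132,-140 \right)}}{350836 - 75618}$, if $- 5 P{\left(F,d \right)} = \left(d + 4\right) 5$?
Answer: $- \frac{82127}{137609} \approx -0.59681$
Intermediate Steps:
$P{\left(F,d \right)} = -4 - d$ ($P{\left(F,d \right)} = - \frac{\left(d + 4\right) 5}{5} = - \frac{\left(4 + d\right) 5}{5} = - \frac{20 + 5 d}{5} = -4 - d$)
$M{\left(b,L \right)} = \left(-4 + L - b\right)^{2}$ ($M{\left(b,L \right)} = \left(L - \left(4 + b\right)\right)^{2} = \left(-4 + L - b\right)^{2}$)
$\frac{-164398 + M{\left(-132,-140 \right)}}{350836 - 75618} = \frac{-164398 + \left(4 - 132 - -140\right)^{2}}{350836 - 75618} = \frac{-164398 + \left(4 - 132 + 140\right)^{2}}{275218} = \left(-164398 + 12^{2}\right) \frac{1}{275218} = \left(-164398 + 144\right) \frac{1}{275218} = \left(-164254\right) \frac{1}{275218} = - \frac{82127}{137609}$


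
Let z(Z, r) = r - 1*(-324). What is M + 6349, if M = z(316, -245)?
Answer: 6428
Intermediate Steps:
z(Z, r) = 324 + r (z(Z, r) = r + 324 = 324 + r)
M = 79 (M = 324 - 245 = 79)
M + 6349 = 79 + 6349 = 6428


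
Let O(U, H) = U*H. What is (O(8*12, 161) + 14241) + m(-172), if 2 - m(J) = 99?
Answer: 29600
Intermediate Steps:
m(J) = -97 (m(J) = 2 - 1*99 = 2 - 99 = -97)
O(U, H) = H*U
(O(8*12, 161) + 14241) + m(-172) = (161*(8*12) + 14241) - 97 = (161*96 + 14241) - 97 = (15456 + 14241) - 97 = 29697 - 97 = 29600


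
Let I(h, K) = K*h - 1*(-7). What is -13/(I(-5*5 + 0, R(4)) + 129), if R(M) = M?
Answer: -13/36 ≈ -0.36111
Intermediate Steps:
I(h, K) = 7 + K*h (I(h, K) = K*h + 7 = 7 + K*h)
-13/(I(-5*5 + 0, R(4)) + 129) = -13/((7 + 4*(-5*5 + 0)) + 129) = -13/((7 + 4*(-25 + 0)) + 129) = -13/((7 + 4*(-25)) + 129) = -13/((7 - 100) + 129) = -13/(-93 + 129) = -13/36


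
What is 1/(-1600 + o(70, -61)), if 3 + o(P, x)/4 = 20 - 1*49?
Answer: -1/1728 ≈ -0.00057870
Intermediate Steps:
o(P, x) = -128 (o(P, x) = -12 + 4*(20 - 1*49) = -12 + 4*(20 - 49) = -12 + 4*(-29) = -12 - 116 = -128)
1/(-1600 + o(70, -61)) = 1/(-1600 - 128) = 1/(-1728) = -1/1728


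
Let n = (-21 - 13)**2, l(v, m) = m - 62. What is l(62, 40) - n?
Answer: -1178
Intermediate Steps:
l(v, m) = -62 + m
n = 1156 (n = (-34)**2 = 1156)
l(62, 40) - n = (-62 + 40) - 1*1156 = -22 - 1156 = -1178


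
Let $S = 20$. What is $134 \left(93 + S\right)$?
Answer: $15142$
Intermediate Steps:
$134 \left(93 + S\right) = 134 \left(93 + 20\right) = 134 \cdot 113 = 15142$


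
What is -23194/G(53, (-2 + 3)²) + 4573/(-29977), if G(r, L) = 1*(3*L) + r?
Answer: -347771313/839356 ≈ -414.33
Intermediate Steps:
G(r, L) = r + 3*L (G(r, L) = 3*L + r = r + 3*L)
-23194/G(53, (-2 + 3)²) + 4573/(-29977) = -23194/(53 + 3*(-2 + 3)²) + 4573/(-29977) = -23194/(53 + 3*1²) + 4573*(-1/29977) = -23194/(53 + 3*1) - 4573/29977 = -23194/(53 + 3) - 4573/29977 = -23194/56 - 4573/29977 = -23194*1/56 - 4573/29977 = -11597/28 - 4573/29977 = -347771313/839356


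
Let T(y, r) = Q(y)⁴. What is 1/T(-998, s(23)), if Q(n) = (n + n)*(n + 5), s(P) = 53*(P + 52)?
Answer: 1/15432601492529826132070656 ≈ 6.4798e-26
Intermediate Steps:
s(P) = 2756 + 53*P (s(P) = 53*(52 + P) = 2756 + 53*P)
Q(n) = 2*n*(5 + n) (Q(n) = (2*n)*(5 + n) = 2*n*(5 + n))
T(y, r) = 16*y⁴*(5 + y)⁴ (T(y, r) = (2*y*(5 + y))⁴ = 16*y⁴*(5 + y)⁴)
1/T(-998, s(23)) = 1/(16*(-998)⁴*(5 - 998)⁴) = 1/(16*992023968016*(-993)⁴) = 1/(16*992023968016*972292630401) = 1/15432601492529826132070656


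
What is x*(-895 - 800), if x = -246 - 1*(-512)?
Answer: -450870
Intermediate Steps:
x = 266 (x = -246 + 512 = 266)
x*(-895 - 800) = 266*(-895 - 800) = 266*(-1695) = -450870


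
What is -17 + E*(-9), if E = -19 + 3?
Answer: 127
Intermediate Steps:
E = -16
-17 + E*(-9) = -17 - 16*(-9) = -17 + 144 = 127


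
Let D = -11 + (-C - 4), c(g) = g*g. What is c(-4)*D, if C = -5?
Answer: -160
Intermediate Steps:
c(g) = g**2
D = -10 (D = -11 + (-1*(-5) - 4) = -11 + (5 - 4) = -11 + 1 = -10)
c(-4)*D = (-4)**2*(-10) = 16*(-10) = -160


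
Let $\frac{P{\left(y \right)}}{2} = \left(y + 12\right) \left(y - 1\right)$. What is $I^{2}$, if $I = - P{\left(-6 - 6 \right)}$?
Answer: $0$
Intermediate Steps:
$P{\left(y \right)} = 2 \left(-1 + y\right) \left(12 + y\right)$ ($P{\left(y \right)} = 2 \left(y + 12\right) \left(y - 1\right) = 2 \left(12 + y\right) \left(-1 + y\right) = 2 \left(-1 + y\right) \left(12 + y\right)$)
$I = 0$ ($I = - (-24 + 2 \left(-6 - 6\right)^{2} + 22 \left(-6 - 6\right)) = - (-24 + 2 \left(-12\right)^{2} + 22 \left(-12\right)) = - (-24 + 2 \cdot 144 - 264) = - (-24 + 288 - 264) = \left(-1\right) 0 = 0$)
$I^{2} = 0^{2} = 0$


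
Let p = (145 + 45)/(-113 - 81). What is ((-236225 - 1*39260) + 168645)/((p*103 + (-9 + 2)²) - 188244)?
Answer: 518174/913235 ≈ 0.56740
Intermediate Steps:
p = -95/97 (p = 190/(-194) = 190*(-1/194) = -95/97 ≈ -0.97938)
((-236225 - 1*39260) + 168645)/((p*103 + (-9 + 2)²) - 188244) = ((-236225 - 1*39260) + 168645)/((-95/97*103 + (-9 + 2)²) - 188244) = ((-236225 - 39260) + 168645)/((-9785/97 + (-7)²) - 188244) = (-275485 + 168645)/((-9785/97 + 49) - 188244) = -106840/(-5032/97 - 188244) = -106840/(-18264700/97) = -106840*(-97/18264700) = 518174/913235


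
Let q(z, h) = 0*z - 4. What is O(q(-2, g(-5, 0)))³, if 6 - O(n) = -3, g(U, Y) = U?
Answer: 729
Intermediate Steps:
q(z, h) = -4 (q(z, h) = 0 - 4 = -4)
O(n) = 9 (O(n) = 6 - 1*(-3) = 6 + 3 = 9)
O(q(-2, g(-5, 0)))³ = 9³ = 729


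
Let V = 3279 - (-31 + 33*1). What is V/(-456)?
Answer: -3277/456 ≈ -7.1864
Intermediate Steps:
V = 3277 (V = 3279 - (-31 + 33) = 3279 - 1*2 = 3279 - 2 = 3277)
V/(-456) = 3277/(-456) = 3277*(-1/456) = -3277/456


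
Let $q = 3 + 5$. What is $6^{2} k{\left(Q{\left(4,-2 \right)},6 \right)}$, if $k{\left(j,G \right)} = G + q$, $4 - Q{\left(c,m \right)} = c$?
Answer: $504$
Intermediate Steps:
$q = 8$
$Q{\left(c,m \right)} = 4 - c$
$k{\left(j,G \right)} = 8 + G$ ($k{\left(j,G \right)} = G + 8 = 8 + G$)
$6^{2} k{\left(Q{\left(4,-2 \right)},6 \right)} = 6^{2} \left(8 + 6\right) = 36 \cdot 14 = 504$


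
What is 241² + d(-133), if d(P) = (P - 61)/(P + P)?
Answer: 7724870/133 ≈ 58082.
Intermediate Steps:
d(P) = (-61 + P)/(2*P) (d(P) = (-61 + P)/((2*P)) = (-61 + P)*(1/(2*P)) = (-61 + P)/(2*P))
241² + d(-133) = 241² + (½)*(-61 - 133)/(-133) = 58081 + (½)*(-1/133)*(-194) = 58081 + 97/133 = 7724870/133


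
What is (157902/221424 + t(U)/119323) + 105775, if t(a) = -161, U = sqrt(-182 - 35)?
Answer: 465782922835647/4403495992 ≈ 1.0578e+5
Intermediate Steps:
U = I*sqrt(217) (U = sqrt(-217) = I*sqrt(217) ≈ 14.731*I)
(157902/221424 + t(U)/119323) + 105775 = (157902/221424 - 161/119323) + 105775 = (157902*(1/221424) - 161*1/119323) + 105775 = (26317/36904 - 161/119323) + 105775 = 3134281847/4403495992 + 105775 = 465782922835647/4403495992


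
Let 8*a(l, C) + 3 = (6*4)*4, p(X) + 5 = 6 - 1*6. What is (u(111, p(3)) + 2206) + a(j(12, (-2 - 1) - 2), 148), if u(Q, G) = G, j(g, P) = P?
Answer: 17701/8 ≈ 2212.6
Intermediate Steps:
p(X) = -5 (p(X) = -5 + (6 - 1*6) = -5 + (6 - 6) = -5 + 0 = -5)
a(l, C) = 93/8 (a(l, C) = -3/8 + ((6*4)*4)/8 = -3/8 + (24*4)/8 = -3/8 + (⅛)*96 = -3/8 + 12 = 93/8)
(u(111, p(3)) + 2206) + a(j(12, (-2 - 1) - 2), 148) = (-5 + 2206) + 93/8 = 2201 + 93/8 = 17701/8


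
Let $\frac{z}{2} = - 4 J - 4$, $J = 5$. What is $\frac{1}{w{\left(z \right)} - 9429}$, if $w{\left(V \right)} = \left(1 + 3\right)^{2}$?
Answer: $- \frac{1}{9413} \approx -0.00010624$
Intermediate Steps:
$z = -48$ ($z = 2 \left(\left(-4\right) 5 - 4\right) = 2 \left(-20 - 4\right) = 2 \left(-24\right) = -48$)
$w{\left(V \right)} = 16$ ($w{\left(V \right)} = 4^{2} = 16$)
$\frac{1}{w{\left(z \right)} - 9429} = \frac{1}{16 - 9429} = \frac{1}{-9413} = - \frac{1}{9413}$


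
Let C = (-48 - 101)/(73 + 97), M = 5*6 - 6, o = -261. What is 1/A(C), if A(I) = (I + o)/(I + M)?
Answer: -3931/44519 ≈ -0.088299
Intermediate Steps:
M = 24 (M = 30 - 6 = 24)
C = -149/170 ≈ -0.87647
A(I) = (-261 + I)/(24 + I) (A(I) = (I - 261)/(I + 24) = (-261 + I)/(24 + I))
1/A(C) = 1/((-261 - 149/170)/(24 - 149/170)) = 1/(-44519/170/(3931/170)) = 1/((170/3931)*(-44519/170)) = 1/(-44519/3931) = -3931/44519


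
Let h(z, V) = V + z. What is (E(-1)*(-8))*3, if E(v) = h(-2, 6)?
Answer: -96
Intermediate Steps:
E(v) = 4 (E(v) = 6 - 2 = 4)
(E(-1)*(-8))*3 = (4*(-8))*3 = -32*3 = -96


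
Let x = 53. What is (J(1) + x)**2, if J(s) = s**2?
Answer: 2916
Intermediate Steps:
(J(1) + x)**2 = (1**2 + 53)**2 = (1 + 53)**2 = 54**2 = 2916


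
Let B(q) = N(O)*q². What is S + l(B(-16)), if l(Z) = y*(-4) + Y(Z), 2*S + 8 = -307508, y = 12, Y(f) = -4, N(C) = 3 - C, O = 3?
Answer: -153810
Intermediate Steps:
B(q) = 0 (B(q) = (3 - 1*3)*q² = (3 - 3)*q² = 0*q² = 0)
S = -153758 (S = -4 + (½)*(-307508) = -4 - 153754 = -153758)
l(Z) = -52 (l(Z) = 12*(-4) - 4 = -48 - 4 = -52)
S + l(B(-16)) = -153758 - 52 = -153810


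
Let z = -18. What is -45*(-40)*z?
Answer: -32400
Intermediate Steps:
-45*(-40)*z = -45*(-40)*(-18) = -(-1800)*(-18) = -1*32400 = -32400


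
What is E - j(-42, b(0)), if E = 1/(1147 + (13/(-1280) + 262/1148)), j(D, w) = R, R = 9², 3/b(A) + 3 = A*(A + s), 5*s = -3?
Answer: -34136436989/421442029 ≈ -80.999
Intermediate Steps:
s = -⅗ (s = (⅕)*(-3) = -⅗ ≈ -0.60000)
b(A) = 3/(-3 + A*(-⅗ + A)) (b(A) = 3/(-3 + A*(A - ⅗)) = 3/(-3 + A*(-⅗ + A)))
R = 81
j(D, w) = 81
E = 367360/421442029 (E = 1/(1147 + (13*(-1/1280) + 262*(1/1148))) = 1/(1147 + (-13/1280 + 131/574)) = 1/(1147 + 80109/367360) = 1/(421442029/367360) = 367360/421442029 ≈ 0.00087167)
E - j(-42, b(0)) = 367360/421442029 - 1*81 = 367360/421442029 - 81 = -34136436989/421442029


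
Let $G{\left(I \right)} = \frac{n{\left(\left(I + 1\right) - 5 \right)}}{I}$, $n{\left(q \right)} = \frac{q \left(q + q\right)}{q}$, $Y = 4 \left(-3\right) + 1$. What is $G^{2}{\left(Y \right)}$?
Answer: $\frac{900}{121} \approx 7.438$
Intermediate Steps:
$Y = -11$ ($Y = -12 + 1 = -11$)
$n{\left(q \right)} = 2 q$ ($n{\left(q \right)} = \frac{q 2 q}{q} = \frac{2 q^{2}}{q} = 2 q$)
$G{\left(I \right)} = \frac{-8 + 2 I}{I}$ ($G{\left(I \right)} = \frac{2 \left(\left(I + 1\right) - 5\right)}{I} = \frac{2 \left(\left(1 + I\right) - 5\right)}{I} = \frac{2 \left(-4 + I\right)}{I} = \frac{-8 + 2 I}{I}$)
$G^{2}{\left(Y \right)} = \left(2 - \frac{8}{-11}\right)^{2} = \left(2 - - \frac{8}{11}\right)^{2} = \left(2 + \frac{8}{11}\right)^{2} = \left(\frac{30}{11}\right)^{2} = \frac{900}{121}$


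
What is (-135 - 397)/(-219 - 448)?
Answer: 532/667 ≈ 0.79760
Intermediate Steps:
(-135 - 397)/(-219 - 448) = -532/(-667) = -532*(-1/667) = 532/667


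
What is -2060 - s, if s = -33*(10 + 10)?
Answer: -1400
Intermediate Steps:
s = -660 (s = -33*20 = -660)
-2060 - s = -2060 - 1*(-660) = -2060 + 660 = -1400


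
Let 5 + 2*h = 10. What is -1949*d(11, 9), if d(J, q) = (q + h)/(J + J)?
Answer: -44827/44 ≈ -1018.8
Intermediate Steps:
h = 5/2 (h = -5/2 + (1/2)*10 = -5/2 + 5 = 5/2 ≈ 2.5000)
d(J, q) = (5/2 + q)/(2*J) (d(J, q) = (q + 5/2)/(J + J) = (5/2 + q)/((2*J)) = (5/2 + q)*(1/(2*J)) = (5/2 + q)/(2*J))
-1949*d(11, 9) = -1949*(5 + 2*9)/(4*11) = -1949*(5 + 18)/(4*11) = -1949*23/(4*11) = -1949*23/44 = -44827/44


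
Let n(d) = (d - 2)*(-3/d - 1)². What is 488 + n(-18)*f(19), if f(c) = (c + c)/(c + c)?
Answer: 4267/9 ≈ 474.11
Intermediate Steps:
f(c) = 1 (f(c) = (2*c)/((2*c)) = (2*c)*(1/(2*c)) = 1)
n(d) = (-1 - 3/d)²*(-2 + d) (n(d) = (-2 + d)*(-1 - 3/d)² = (-1 - 3/d)²*(-2 + d))
488 + n(-18)*f(19) = 488 + ((3 - 18)²*(-2 - 18)/(-18)²)*1 = 488 + ((1/324)*(-15)²*(-20))*1 = 488 + ((1/324)*225*(-20))*1 = 488 - 125/9*1 = 488 - 125/9 = 4267/9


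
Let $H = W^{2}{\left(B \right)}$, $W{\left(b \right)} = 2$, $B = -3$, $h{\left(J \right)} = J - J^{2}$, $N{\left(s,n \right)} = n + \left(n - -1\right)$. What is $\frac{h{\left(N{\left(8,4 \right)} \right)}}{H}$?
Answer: $-18$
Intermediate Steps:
$N{\left(s,n \right)} = 1 + 2 n$ ($N{\left(s,n \right)} = n + \left(n + 1\right) = n + \left(1 + n\right) = 1 + 2 n$)
$H = 4$ ($H = 2^{2} = 4$)
$\frac{h{\left(N{\left(8,4 \right)} \right)}}{H} = \frac{\left(1 + 2 \cdot 4\right) \left(1 - \left(1 + 2 \cdot 4\right)\right)}{4} = \left(1 + 8\right) \left(1 - \left(1 + 8\right)\right) \frac{1}{4} = 9 \left(1 - 9\right) \frac{1}{4} = 9 \left(-8\right) \frac{1}{4} = \left(-72\right) \frac{1}{4} = -18$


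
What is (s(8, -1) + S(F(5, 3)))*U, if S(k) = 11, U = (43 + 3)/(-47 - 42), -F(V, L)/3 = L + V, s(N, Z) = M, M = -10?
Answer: -46/89 ≈ -0.51685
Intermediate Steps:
s(N, Z) = -10
F(V, L) = -3*L - 3*V (F(V, L) = -3*(L + V) = -3*L - 3*V)
U = -46/89 (U = 46/(-89) = 46*(-1/89) = -46/89 ≈ -0.51685)
(s(8, -1) + S(F(5, 3)))*U = (-10 + 11)*(-46/89) = 1*(-46/89) = -46/89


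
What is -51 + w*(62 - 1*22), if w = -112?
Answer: -4531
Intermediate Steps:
-51 + w*(62 - 1*22) = -51 - 112*(62 - 1*22) = -51 - 112*(62 - 22) = -51 - 112*40 = -51 - 4480 = -4531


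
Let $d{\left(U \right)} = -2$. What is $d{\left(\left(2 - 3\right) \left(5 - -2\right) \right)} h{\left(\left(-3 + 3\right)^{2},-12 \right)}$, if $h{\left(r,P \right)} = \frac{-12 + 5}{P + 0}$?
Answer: $- \frac{7}{6} \approx -1.1667$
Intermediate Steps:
$h{\left(r,P \right)} = - \frac{7}{P}$
$d{\left(\left(2 - 3\right) \left(5 - -2\right) \right)} h{\left(\left(-3 + 3\right)^{2},-12 \right)} = - 2 \left(- \frac{7}{-12}\right) = - 2 \left(\left(-7\right) \left(- \frac{1}{12}\right)\right) = \left(-2\right) \frac{7}{12} = - \frac{7}{6}$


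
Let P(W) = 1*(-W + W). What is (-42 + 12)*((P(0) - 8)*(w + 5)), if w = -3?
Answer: 480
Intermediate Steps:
P(W) = 0 (P(W) = 1*0 = 0)
(-42 + 12)*((P(0) - 8)*(w + 5)) = (-42 + 12)*((0 - 8)*(-3 + 5)) = -(-240)*2 = -30*(-16) = 480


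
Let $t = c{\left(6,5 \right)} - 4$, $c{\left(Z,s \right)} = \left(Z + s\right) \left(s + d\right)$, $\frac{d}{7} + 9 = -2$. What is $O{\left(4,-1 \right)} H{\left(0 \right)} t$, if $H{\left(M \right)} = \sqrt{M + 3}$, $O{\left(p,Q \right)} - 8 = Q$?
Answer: $- 5572 \sqrt{3} \approx -9651.0$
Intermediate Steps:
$O{\left(p,Q \right)} = 8 + Q$
$H{\left(M \right)} = \sqrt{3 + M}$
$d = -77$ ($d = -63 + 7 \left(-2\right) = -63 - 14 = -77$)
$c{\left(Z,s \right)} = \left(-77 + s\right) \left(Z + s\right)$ ($c{\left(Z,s \right)} = \left(Z + s\right) \left(s - 77\right) = \left(Z + s\right) \left(-77 + s\right) = \left(-77 + s\right) \left(Z + s\right)$)
$t = -796$ ($t = \left(5^{2} - 462 - 385 + 6 \cdot 5\right) - 4 = \left(25 - 462 - 385 + 30\right) - 4 = -792 - 4 = -796$)
$O{\left(4,-1 \right)} H{\left(0 \right)} t = \left(8 - 1\right) \sqrt{3 + 0} \left(-796\right) = 7 \sqrt{3} \left(-796\right) = - 5572 \sqrt{3}$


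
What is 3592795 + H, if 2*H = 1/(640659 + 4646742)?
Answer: 37993095751591/10574802 ≈ 3.5928e+6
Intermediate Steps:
H = 1/10574802 (H = 1/(2*(640659 + 4646742)) = (½)/5287401 = (½)*(1/5287401) = 1/10574802 ≈ 9.4564e-8)
3592795 + H = 3592795 + 1/10574802 = 37993095751591/10574802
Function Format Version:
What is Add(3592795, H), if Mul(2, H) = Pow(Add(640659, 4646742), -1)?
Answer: Rational(37993095751591, 10574802) ≈ 3.5928e+6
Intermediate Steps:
H = Rational(1, 10574802) (H = Mul(Rational(1, 2), Pow(Add(640659, 4646742), -1)) = Mul(Rational(1, 2), Pow(5287401, -1)) = Mul(Rational(1, 2), Rational(1, 5287401)) = Rational(1, 10574802) ≈ 9.4564e-8)
Add(3592795, H) = Add(3592795, Rational(1, 10574802)) = Rational(37993095751591, 10574802)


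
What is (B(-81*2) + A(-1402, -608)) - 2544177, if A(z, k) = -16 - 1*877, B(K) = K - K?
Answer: -2545070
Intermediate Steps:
B(K) = 0
A(z, k) = -893 (A(z, k) = -16 - 877 = -893)
(B(-81*2) + A(-1402, -608)) - 2544177 = (0 - 893) - 2544177 = -893 - 2544177 = -2545070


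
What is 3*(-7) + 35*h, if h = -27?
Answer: -966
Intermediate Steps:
3*(-7) + 35*h = 3*(-7) + 35*(-27) = -21 - 945 = -966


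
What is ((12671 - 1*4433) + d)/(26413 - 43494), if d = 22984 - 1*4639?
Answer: -26583/17081 ≈ -1.5563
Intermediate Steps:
d = 18345 (d = 22984 - 4639 = 18345)
((12671 - 1*4433) + d)/(26413 - 43494) = ((12671 - 1*4433) + 18345)/(26413 - 43494) = ((12671 - 4433) + 18345)/(-17081) = (8238 + 18345)*(-1/17081) = 26583*(-1/17081) = -26583/17081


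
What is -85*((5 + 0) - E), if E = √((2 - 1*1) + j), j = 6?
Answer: -425 + 85*√7 ≈ -200.11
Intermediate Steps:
E = √7 (E = √((2 - 1*1) + 6) = √((2 - 1) + 6) = √(1 + 6) = √7 ≈ 2.6458)
-85*((5 + 0) - E) = -85*((5 + 0) - √7) = -85*(5 - √7) = -425 + 85*√7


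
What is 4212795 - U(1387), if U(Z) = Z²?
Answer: 2289026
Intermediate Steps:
4212795 - U(1387) = 4212795 - 1*1387² = 4212795 - 1*1923769 = 4212795 - 1923769 = 2289026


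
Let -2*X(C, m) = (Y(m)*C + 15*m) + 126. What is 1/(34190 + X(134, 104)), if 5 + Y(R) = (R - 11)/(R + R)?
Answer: 208/6999625 ≈ 2.9716e-5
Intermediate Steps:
Y(R) = -5 + (-11 + R)/(2*R) (Y(R) = -5 + (R - 11)/(R + R) = -5 + (-11 + R)/((2*R)) = -5 + (-11 + R)*(1/(2*R)) = -5 + (-11 + R)/(2*R))
X(C, m) = -63 - 15*m/2 - C*(-11 - 9*m)/(4*m) (X(C, m) = -((((-11 - 9*m)/(2*m))*C + 15*m) + 126)/2 = -((C*(-11 - 9*m)/(2*m) + 15*m) + 126)/2 = -((15*m + C*(-11 - 9*m)/(2*m)) + 126)/2 = -(126 + 15*m + C*(-11 - 9*m)/(2*m))/2 = -63 - 15*m/2 - C*(-11 - 9*m)/(4*m))
1/(34190 + X(134, 104)) = 1/(34190 + (¼)*(134*(11 + 9*104) - 6*104*(42 + 5*104))/104) = 1/(34190 + (¼)*(1/104)*(134*(11 + 936) - 6*104*(42 + 520))) = 1/(34190 + (¼)*(1/104)*(134*947 - 6*104*562)) = 1/(34190 + (¼)*(1/104)*(126898 - 350688)) = 1/(34190 + (¼)*(1/104)*(-223790)) = 1/(34190 - 111895/208) = 1/(6999625/208) = 208/6999625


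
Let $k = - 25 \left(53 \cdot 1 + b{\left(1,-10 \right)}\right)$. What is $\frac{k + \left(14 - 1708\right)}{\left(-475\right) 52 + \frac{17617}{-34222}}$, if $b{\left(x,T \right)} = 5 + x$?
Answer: $\frac{108449518}{845301017} \approx 0.1283$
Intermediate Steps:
$k = -1475$ ($k = - 25 \left(53 \cdot 1 + \left(5 + 1\right)\right) = - 25 \left(53 + 6\right) = \left(-25\right) 59 = -1475$)
$\frac{k + \left(14 - 1708\right)}{\left(-475\right) 52 + \frac{17617}{-34222}} = \frac{-1475 + \left(14 - 1708\right)}{\left(-475\right) 52 + \frac{17617}{-34222}} = \frac{-1475 + \left(14 - 1708\right)}{-24700 + 17617 \left(- \frac{1}{34222}\right)} = \frac{-1475 - 1694}{-24700 - \frac{17617}{34222}} = - \frac{3169}{- \frac{845301017}{34222}} = \left(-3169\right) \left(- \frac{34222}{845301017}\right) = \frac{108449518}{845301017}$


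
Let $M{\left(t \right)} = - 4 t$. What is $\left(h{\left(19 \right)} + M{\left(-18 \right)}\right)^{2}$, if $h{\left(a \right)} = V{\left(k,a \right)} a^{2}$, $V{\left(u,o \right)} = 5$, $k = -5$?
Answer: $3523129$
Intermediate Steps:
$h{\left(a \right)} = 5 a^{2}$
$\left(h{\left(19 \right)} + M{\left(-18 \right)}\right)^{2} = \left(5 \cdot 19^{2} - -72\right)^{2} = \left(5 \cdot 361 + 72\right)^{2} = \left(1805 + 72\right)^{2} = 1877^{2} = 3523129$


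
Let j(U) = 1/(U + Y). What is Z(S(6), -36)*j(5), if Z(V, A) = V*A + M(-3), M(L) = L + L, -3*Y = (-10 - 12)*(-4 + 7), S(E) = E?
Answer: -74/9 ≈ -8.2222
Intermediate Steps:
Y = 22 (Y = -(-10 - 12)*(-4 + 7)/3 = -(-22)*3/3 = -⅓*(-66) = 22)
M(L) = 2*L
j(U) = 1/(22 + U) (j(U) = 1/(U + 22) = 1/(22 + U))
Z(V, A) = -6 + A*V (Z(V, A) = V*A + 2*(-3) = A*V - 6 = -6 + A*V)
Z(S(6), -36)*j(5) = (-6 - 36*6)/(22 + 5) = (-6 - 216)/27 = -222*1/27 = -74/9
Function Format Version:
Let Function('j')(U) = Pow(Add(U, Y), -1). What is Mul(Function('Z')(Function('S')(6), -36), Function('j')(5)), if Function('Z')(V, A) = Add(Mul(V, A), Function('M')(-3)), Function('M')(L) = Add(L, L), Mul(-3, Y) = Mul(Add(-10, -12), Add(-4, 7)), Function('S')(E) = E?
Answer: Rational(-74, 9) ≈ -8.2222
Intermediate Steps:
Y = 22 (Y = Mul(Rational(-1, 3), Mul(Add(-10, -12), Add(-4, 7))) = Mul(Rational(-1, 3), Mul(-22, 3)) = Mul(Rational(-1, 3), -66) = 22)
Function('M')(L) = Mul(2, L)
Function('j')(U) = Pow(Add(22, U), -1) (Function('j')(U) = Pow(Add(U, 22), -1) = Pow(Add(22, U), -1))
Function('Z')(V, A) = Add(-6, Mul(A, V)) (Function('Z')(V, A) = Add(Mul(V, A), Mul(2, -3)) = Add(Mul(A, V), -6) = Add(-6, Mul(A, V)))
Mul(Function('Z')(Function('S')(6), -36), Function('j')(5)) = Mul(Add(-6, Mul(-36, 6)), Pow(Add(22, 5), -1)) = Mul(Add(-6, -216), Pow(27, -1)) = Mul(-222, Rational(1, 27)) = Rational(-74, 9)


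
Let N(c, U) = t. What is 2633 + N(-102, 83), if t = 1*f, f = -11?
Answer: 2622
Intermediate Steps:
t = -11 (t = 1*(-11) = -11)
N(c, U) = -11
2633 + N(-102, 83) = 2633 - 11 = 2622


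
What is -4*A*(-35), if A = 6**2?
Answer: 5040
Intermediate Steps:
A = 36
-4*A*(-35) = -4*36*(-35) = -144*(-35) = 5040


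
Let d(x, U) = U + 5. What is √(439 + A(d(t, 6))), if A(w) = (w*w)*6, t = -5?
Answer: √1165 ≈ 34.132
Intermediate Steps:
d(x, U) = 5 + U
A(w) = 6*w² (A(w) = w²*6 = 6*w²)
√(439 + A(d(t, 6))) = √(439 + 6*(5 + 6)²) = √(439 + 6*11²) = √(439 + 6*121) = √(439 + 726) = √1165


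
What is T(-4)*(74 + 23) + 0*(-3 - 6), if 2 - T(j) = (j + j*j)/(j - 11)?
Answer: 1358/5 ≈ 271.60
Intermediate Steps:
T(j) = 2 - (j + j**2)/(-11 + j) (T(j) = 2 - (j + j*j)/(j - 11) = 2 - (j + j**2)/(-11 + j))
T(-4)*(74 + 23) + 0*(-3 - 6) = ((-22 - 4 - 1*(-4)**2)/(-11 - 4))*(74 + 23) + 0*(-3 - 6) = ((-22 - 4 - 1*16)/(-15))*97 + 0*(-9) = -(-22 - 4 - 16)/15*97 + 0 = -1/15*(-42)*97 + 0 = (14/5)*97 + 0 = 1358/5 + 0 = 1358/5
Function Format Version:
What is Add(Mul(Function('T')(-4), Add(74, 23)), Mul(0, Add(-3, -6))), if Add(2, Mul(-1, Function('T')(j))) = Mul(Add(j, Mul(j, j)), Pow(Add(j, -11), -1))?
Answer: Rational(1358, 5) ≈ 271.60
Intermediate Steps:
Function('T')(j) = Add(2, Mul(-1, Pow(Add(-11, j), -1), Add(j, Pow(j, 2)))) (Function('T')(j) = Add(2, Mul(-1, Mul(Add(j, Mul(j, j)), Pow(Add(j, -11), -1)))) = Add(2, Mul(-1, Mul(Add(j, Pow(j, 2)), Pow(Add(-11, j), -1)))) = Add(2, Mul(-1, Mul(Pow(Add(-11, j), -1), Add(j, Pow(j, 2))))) = Add(2, Mul(-1, Pow(Add(-11, j), -1), Add(j, Pow(j, 2)))))
Add(Mul(Function('T')(-4), Add(74, 23)), Mul(0, Add(-3, -6))) = Add(Mul(Mul(Pow(Add(-11, -4), -1), Add(-22, -4, Mul(-1, Pow(-4, 2)))), Add(74, 23)), Mul(0, Add(-3, -6))) = Add(Mul(Mul(Pow(-15, -1), Add(-22, -4, Mul(-1, 16))), 97), Mul(0, -9)) = Add(Mul(Mul(Rational(-1, 15), Add(-22, -4, -16)), 97), 0) = Add(Mul(Mul(Rational(-1, 15), -42), 97), 0) = Add(Mul(Rational(14, 5), 97), 0) = Add(Rational(1358, 5), 0) = Rational(1358, 5)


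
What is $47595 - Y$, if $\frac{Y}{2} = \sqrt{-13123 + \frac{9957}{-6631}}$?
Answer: $47595 - \frac{2 i \sqrt{577086447670}}{6631} \approx 47595.0 - 229.12 i$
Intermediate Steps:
$Y = \frac{2 i \sqrt{577086447670}}{6631}$ ($Y = 2 \sqrt{-13123 + \frac{9957}{-6631}} = 2 \sqrt{-13123 + 9957 \left(- \frac{1}{6631}\right)} = 2 \sqrt{-13123 - \frac{9957}{6631}} = 2 \sqrt{- \frac{87028570}{6631}} = 2 \frac{i \sqrt{577086447670}}{6631} = \frac{2 i \sqrt{577086447670}}{6631} \approx 229.12 i$)
$47595 - Y = 47595 - \frac{2 i \sqrt{577086447670}}{6631}$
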